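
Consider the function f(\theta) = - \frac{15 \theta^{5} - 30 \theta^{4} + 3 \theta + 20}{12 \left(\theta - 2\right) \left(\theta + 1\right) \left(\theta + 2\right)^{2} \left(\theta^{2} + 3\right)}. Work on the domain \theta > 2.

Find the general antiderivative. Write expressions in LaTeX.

F(\theta) = - \frac{13 \log{\left(\theta - 2 \right)}}{2016} - \frac{7 \log{\left(\theta + 1 \right)}}{36} - \frac{2053 \log{\left(\theta + 2 \right)}}{1568} + \frac{51 \log{\left(\theta^{2} + 3 \right)}}{392} + \frac{373 \sqrt{3} \operatorname{atan}{\left(\frac{\sqrt{3} \theta}{3} \right)}}{1764} - \frac{473}{168 \theta + 336} + C

Factor the denominator (12 \left(\theta - 2\right) \left(\theta + 1\right) \left(\theta + 2\right)^{2} \left(\theta^{2} + 3\right)) and decompose: f = \frac{153 \theta + 373}{588 \left(\theta^{2} + 3\right)} - \frac{2053}{1568 \left(\theta + 2\right)} + \frac{473}{168 \left(\theta + 2\right)^{2}} - \frac{7}{36 \left(\theta + 1\right)} - \frac{13}{2016 \left(\theta - 2\right)}; each piece integrates to a log, atan, or power term.
Check: d/d\theta[- \frac{13 \log{\left(\theta - 2 \right)}}{2016} - \frac{7 \log{\left(\theta + 1 \right)}}{36} - \frac{2053 \log{\left(\theta + 2 \right)}}{1568} + \frac{51 \log{\left(\theta^{2} + 3 \right)}}{392} + \frac{373 \sqrt{3} \operatorname{atan}{\left(\frac{\sqrt{3} \theta}{3} \right)}}{1764} - \frac{473}{168 \theta + 336}] = \frac{- 15 \theta^{5} + 30 \theta^{4} - 3 \theta - 20}{12 \theta^{6} + 36 \theta^{5} + 12 \theta^{4} - 36 \theta^{3} - 168 \theta^{2} - 432 \theta - 288}, which equals f(\theta).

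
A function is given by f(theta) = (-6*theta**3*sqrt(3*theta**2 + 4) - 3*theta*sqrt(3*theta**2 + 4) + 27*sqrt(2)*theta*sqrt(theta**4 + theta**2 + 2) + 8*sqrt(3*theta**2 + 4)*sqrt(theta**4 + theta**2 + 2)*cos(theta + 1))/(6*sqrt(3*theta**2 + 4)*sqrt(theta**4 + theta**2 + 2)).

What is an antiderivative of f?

An antiderivative F(theta) passes only if d/dtheta[F] lands on f(theta) exactly.
Check: d/dtheta[3*sqrt(3*theta**2/2 + 2) - sqrt(theta**4 + theta**2 + 2)/2 + 4*sin(theta + 1)/3] = (-6*theta**3*sqrt(3*theta**2 + 4) - 3*theta*sqrt(3*theta**2 + 4) + 27*sqrt(2)*theta*sqrt(theta**4 + theta**2 + 2) + 8*sqrt(3*theta**2 + 4)*sqrt(theta**4 + theta**2 + 2)*cos(theta + 1))/(6*sqrt(3*theta**2 + 4)*sqrt(theta**4 + theta**2 + 2)) = f(theta).

An antiderivative is F(theta) = 3*sqrt(3*theta**2/2 + 2) - sqrt(theta**4 + theta**2 + 2)/2 + 4*sin(theta + 1)/3.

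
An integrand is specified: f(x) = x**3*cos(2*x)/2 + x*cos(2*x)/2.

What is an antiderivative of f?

An antiderivative is F(x) = x**3*sin(2*x)/4 + 3*x**2*cos(2*x)/8 - x*sin(2*x)/8 - cos(2*x)/16.

Integrate term by term and add the pieces.
Check: d/dx[x**3*sin(2*x)/4 + 3*x**2*cos(2*x)/8 - x*sin(2*x)/8 - cos(2*x)/16] = x**3*cos(2*x)/2 + x*cos(2*x)/2 = f(x).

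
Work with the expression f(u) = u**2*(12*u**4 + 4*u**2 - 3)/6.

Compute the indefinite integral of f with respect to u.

A first test for any F(u): its u-derivative must equal f(u) identically.
Check: d/du[2*u**7/7 + 2*u**5/15 - u**3/6] = 2*u**6 + 2*u**4/3 - u**2/2, which equals f(u).

F(u) = 2*u**7/7 + 2*u**5/15 - u**3/6 + C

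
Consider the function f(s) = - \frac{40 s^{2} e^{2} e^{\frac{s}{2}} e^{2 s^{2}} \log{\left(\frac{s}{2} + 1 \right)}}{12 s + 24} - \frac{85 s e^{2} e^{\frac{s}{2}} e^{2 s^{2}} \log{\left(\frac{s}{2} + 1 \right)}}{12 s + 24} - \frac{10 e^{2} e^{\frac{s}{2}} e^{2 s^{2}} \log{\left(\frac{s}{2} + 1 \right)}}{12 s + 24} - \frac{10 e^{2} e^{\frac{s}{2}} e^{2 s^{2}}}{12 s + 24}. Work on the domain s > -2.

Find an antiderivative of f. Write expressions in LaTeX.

f has the shape u'v + uv' for u = - \frac{5 e^{2 s^{2} + \frac{s}{2} + 2}}{6} and v = \log{\left(\frac{s}{2} + 1 \right)} — it is the derivative of the product u*v.
Check: d/ds[- \frac{5 e^{2 s^{2} + \frac{s}{2} + 2} \log{\left(\frac{s}{2} + 1 \right)}}{6}] = \frac{- 40 s^{2} e^{2} e^{\frac{s}{2}} e^{2 s^{2}} \log{\left(\frac{s}{2} + 1 \right)} - 85 s e^{2} e^{\frac{s}{2}} e^{2 s^{2}} \log{\left(\frac{s}{2} + 1 \right)} - 10 e^{2} e^{\frac{s}{2}} e^{2 s^{2}} \log{\left(\frac{s}{2} + 1 \right)} - 10 e^{2} e^{\frac{s}{2}} e^{2 s^{2}}}{12 s + 24}, which equals f(s).

An antiderivative is F(s) = - \frac{5 e^{2 s^{2} + \frac{s}{2} + 2} \log{\left(\frac{s}{2} + 1 \right)}}{6}.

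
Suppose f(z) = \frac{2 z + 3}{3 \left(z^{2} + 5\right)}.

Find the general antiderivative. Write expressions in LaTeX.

An antiderivative F(z) passes only if d/dz[F] lands on f(z) exactly.
Check: d/dz[\frac{\log{\left(z^{2} + 5 \right)}}{3} + \frac{\sqrt{5} \operatorname{atan}{\left(\frac{\sqrt{5} z}{5} \right)}}{5}] = \frac{2 z + 3}{3 z^{2} + 15}, which equals f(z).

F(z) = \frac{\log{\left(z^{2} + 5 \right)}}{3} + \frac{\sqrt{5} \operatorname{atan}{\left(\frac{\sqrt{5} z}{5} \right)}}{5} + C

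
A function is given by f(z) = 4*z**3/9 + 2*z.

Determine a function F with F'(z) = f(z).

An antiderivative is F(z) = (-z**2/3 - 3/2)**2.

f matches the chain-rule pattern g'(h)*h' with inner function h(z) = -z**2/3 - 3/2; substituting u = h(z) collapses the integral.
Check: d/dz[(-z**2/3 - 3/2)**2] = 4*z**3/9 + 2*z = f(z).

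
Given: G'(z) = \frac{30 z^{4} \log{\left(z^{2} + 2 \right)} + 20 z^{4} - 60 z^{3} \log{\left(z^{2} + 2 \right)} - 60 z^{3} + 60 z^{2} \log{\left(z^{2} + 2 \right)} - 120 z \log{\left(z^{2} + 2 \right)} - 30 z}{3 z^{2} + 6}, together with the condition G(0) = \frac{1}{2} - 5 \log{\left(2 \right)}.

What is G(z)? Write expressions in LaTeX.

Recognize the product-rule pattern: G'(z) = u'v + uv' with u = \frac{10 z^{3}}{3} - 10 z^{2} - 5, v = \log{\left(z^{2} + 2 \right)}, so integration by parts undoes it.
A general antiderivative is - 5 \left(- \frac{2 z^{3}}{3} + 2 z^{2} + 1\right) \log{\left(z^{2} + 2 \right)} + C.
The condition gives C = \frac{1}{2} - 5 \log{\left(2 \right)} - (- 5 \log{\left(2 \right)}) = \frac{1}{2}.
So G(z) = \frac{20 z^{3} \log{\left(z^{2} + 2 \right)} - 60 z^{2} \log{\left(z^{2} + 2 \right)} - 30 \log{\left(z^{2} + 2 \right)} + 3}{6}.
Check: d/dz[\frac{20 z^{3} \log{\left(z^{2} + 2 \right)} - 60 z^{2} \log{\left(z^{2} + 2 \right)} - 30 \log{\left(z^{2} + 2 \right)} + 3}{6}] = \frac{30 z^{4} \log{\left(z^{2} + 2 \right)} + 20 z^{4} - 60 z^{3} \log{\left(z^{2} + 2 \right)} - 60 z^{3} + 60 z^{2} \log{\left(z^{2} + 2 \right)} - 120 z \log{\left(z^{2} + 2 \right)} - 30 z}{3 z^{2} + 6} = G'(z).

G(z) = \frac{20 z^{3} \log{\left(z^{2} + 2 \right)} - 60 z^{2} \log{\left(z^{2} + 2 \right)} - 30 \log{\left(z^{2} + 2 \right)} + 3}{6}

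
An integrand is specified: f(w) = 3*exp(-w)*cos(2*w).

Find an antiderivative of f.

For F(w) to be correct the identity F'(w) - f(w) = 0 must hold.
Check: d/dw[(6*sin(2*w) - 3*cos(2*w))*exp(-w)/5] = 3*exp(-w)*cos(2*w) = f(w).

An antiderivative is F(w) = (6*sin(2*w) - 3*cos(2*w))*exp(-w)/5.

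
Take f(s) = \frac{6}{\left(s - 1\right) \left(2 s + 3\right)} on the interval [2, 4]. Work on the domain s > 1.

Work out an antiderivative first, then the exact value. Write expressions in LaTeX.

Antiderivative: F(s) = \frac{6 \log{\left(s - 1 \right)}}{5} - \frac{6 \log{\left(s + \frac{3}{2} \right)}}{5}; value = - \frac{6 \log{\left(\frac{11}{2} \right)}}{5} + \frac{6 \log{\left(3 \right)}}{5} + \frac{6 \log{\left(\frac{7}{2} \right)}}{5}

The denominator factors as \left(s - 1\right) \left(2 s + 3\right); partial fractions split f into directly integrable pieces: - \frac{12}{5 \left(2 s + 3\right)} + \frac{6}{5 \left(s - 1\right)}.
F(s) = \frac{6 \log{\left(s - 1 \right)}}{5} - \frac{6 \log{\left(s + \frac{3}{2} \right)}}{5} is an antiderivative of f.
Check: d/ds[\frac{6 \log{\left(s - 1 \right)}}{5} - \frac{6 \log{\left(s + \frac{3}{2} \right)}}{5}] = \frac{6}{2 s^{2} + s - 3}, which equals f(s).
F(4) = - \frac{6 \log{\left(\frac{11}{2} \right)}}{5} + \frac{6 \log{\left(3 \right)}}{5}; F(2) = - \frac{6 \log{\left(\frac{7}{2} \right)}}{5}.
Integral = F(4) - F(2) = - \frac{6 \log{\left(\frac{11}{2} \right)}}{5} + \frac{6 \log{\left(3 \right)}}{5} + \frac{6 \log{\left(\frac{7}{2} \right)}}{5}.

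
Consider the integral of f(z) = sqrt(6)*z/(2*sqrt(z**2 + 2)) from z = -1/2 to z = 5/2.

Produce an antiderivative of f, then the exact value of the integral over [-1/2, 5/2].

The substitution u = 3*z**2/2 + 3 works: f is exactly (dF/du)*(du/dz) for that inner function.
F(z) = sqrt(6)*sqrt(z**2 + 2)/2 is an antiderivative of f.
Check: d/dz[sqrt(6)*sqrt(z**2 + 2)/2] = sqrt(6)*z/(2*sqrt(z**2 + 2)) = f(z).
F(5/2) = 3*sqrt(22)/4; F(-1/2) = 3*sqrt(6)/4.
Integral = F(5/2) - F(-1/2) = -3*sqrt(6)/4 + 3*sqrt(22)/4.

Antiderivative: F(z) = sqrt(6)*sqrt(z**2 + 2)/2; value = -3*sqrt(6)/4 + 3*sqrt(22)/4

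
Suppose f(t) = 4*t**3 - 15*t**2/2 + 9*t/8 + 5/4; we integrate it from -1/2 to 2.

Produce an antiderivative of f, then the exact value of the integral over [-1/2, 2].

f matches the chain-rule pattern g'(h)*h' with inner function h(t) = -t**2 + 5*t/4 + 1/2; substituting u = h(t) collapses the integral.
F(t) = (-t**2 + 5*t/4 + 1/2)**2 is an antiderivative of f.
Check: d/dt[(-t**2 + 5*t/4 + 1/2)**2] = 4*t**3 - 15*t**2/2 + 9*t/8 + 5/4 = f(t).
F(2) = 1; F(-1/2) = 9/64.
Integral = F(2) - F(-1/2) = 55/64.

Antiderivative: F(t) = (-t**2 + 5*t/4 + 1/2)**2; value = 55/64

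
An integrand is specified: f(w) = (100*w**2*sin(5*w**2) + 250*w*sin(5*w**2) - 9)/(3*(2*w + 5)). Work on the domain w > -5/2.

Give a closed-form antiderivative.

An antiderivative is F(w) = -(9*log(w + 5/2) + 10*cos(5*w**2))/6.

An antiderivative F(w) passes only if d/dw[F] lands on f(w) exactly.
Check: d/dw[-(9*log(w + 5/2) + 10*cos(5*w**2))/6] = (100*w**2*sin(5*w**2) + 250*w*sin(5*w**2) - 9)/(6*w + 15), which equals f(w).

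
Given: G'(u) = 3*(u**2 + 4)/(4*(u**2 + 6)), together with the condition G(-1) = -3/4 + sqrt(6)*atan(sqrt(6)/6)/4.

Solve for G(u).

G(u) = 3*u/4 - sqrt(6)*atan(sqrt(6)*u/6)/4

Recover the given G'(u) by differentiating a candidate G(u); any mismatch rules it out.
A general antiderivative is 3*u/4 - sqrt(6)*atan(sqrt(6)*u/6)/4 + C.
The condition gives C = -3/4 + sqrt(6)*atan(sqrt(6)/6)/4 - (-3/4 + sqrt(6)*atan(sqrt(6)/6)/4) = 0.
So G(u) = 3*u/4 - sqrt(6)*atan(sqrt(6)*u/6)/4.
Check: d/du[3*u/4 - sqrt(6)*atan(sqrt(6)*u/6)/4] = (3*u**2 + 12)/(4*u**2 + 24), which equals G'(u).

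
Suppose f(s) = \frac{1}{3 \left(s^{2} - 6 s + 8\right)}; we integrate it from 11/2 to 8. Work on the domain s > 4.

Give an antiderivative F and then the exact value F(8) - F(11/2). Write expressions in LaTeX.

Antiderivative: F(s) = \frac{\log{\left(s - 4 \right)}}{6} - \frac{\log{\left(s - 2 \right)}}{6}; value = - \frac{\log{\left(6 \right)}}{6} - \frac{\log{\left(\frac{3}{2} \right)}}{6} + \frac{\log{\left(\frac{7}{2} \right)}}{6} + \frac{\log{\left(4 \right)}}{6}

The denominator factors as 3 \left(s - 4\right) \left(s - 2\right); partial fractions split f into directly integrable pieces: - \frac{1}{6 \left(s - 2\right)} + \frac{1}{6 \left(s - 4\right)}.
F(s) = \frac{\log{\left(s - 4 \right)}}{6} - \frac{\log{\left(s - 2 \right)}}{6} is an antiderivative of f.
Check: d/ds[\frac{\log{\left(s - 4 \right)}}{6} - \frac{\log{\left(s - 2 \right)}}{6}] = \frac{1}{3 s^{2} - 18 s + 24}, which equals f(s).
F(8) = - \frac{\log{\left(6 \right)}}{6} + \frac{\log{\left(4 \right)}}{6}; F(11/2) = - \frac{\log{\left(\frac{7}{2} \right)}}{6} + \frac{\log{\left(\frac{3}{2} \right)}}{6}.
Integral = F(8) - F(11/2) = - \frac{\log{\left(6 \right)}}{6} - \frac{\log{\left(\frac{3}{2} \right)}}{6} + \frac{\log{\left(\frac{7}{2} \right)}}{6} + \frac{\log{\left(4 \right)}}{6}.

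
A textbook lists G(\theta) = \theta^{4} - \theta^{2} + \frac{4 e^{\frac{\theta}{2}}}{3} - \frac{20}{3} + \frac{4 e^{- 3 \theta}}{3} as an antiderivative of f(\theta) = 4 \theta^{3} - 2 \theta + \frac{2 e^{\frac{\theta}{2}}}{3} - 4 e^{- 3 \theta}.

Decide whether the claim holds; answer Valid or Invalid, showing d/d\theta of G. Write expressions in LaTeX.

d/d\theta[G] = \frac{\left(12 \theta^{3} e^{3 \theta} - 6 \theta e^{3 \theta} + 2 e^{\frac{7 \theta}{2}} - 12\right) e^{- 3 \theta}}{3}
This equals f(\theta) exactly, so the claim holds.

Valid - the claim checks out under differentiation.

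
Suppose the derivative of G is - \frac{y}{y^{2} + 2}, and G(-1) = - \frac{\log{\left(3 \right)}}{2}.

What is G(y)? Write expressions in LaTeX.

G(y) = - \frac{\log{\left(y^{2} + 2 \right)}}{2}

The substitution u = y^{2} + 2 works: G'(y) is exactly (dG/du)*(du/dy) for that inner function.
A general antiderivative is - \frac{\log{\left(y^{2} + 2 \right)}}{2} + C.
The condition gives C = - \frac{\log{\left(3 \right)}}{2} - (- \frac{\log{\left(3 \right)}}{2}) = 0.
So G(y) = - \frac{\log{\left(y^{2} + 2 \right)}}{2}.
Check: d/dy[- \frac{\log{\left(y^{2} + 2 \right)}}{2}] = - \frac{y}{y^{2} + 2} = G'(y).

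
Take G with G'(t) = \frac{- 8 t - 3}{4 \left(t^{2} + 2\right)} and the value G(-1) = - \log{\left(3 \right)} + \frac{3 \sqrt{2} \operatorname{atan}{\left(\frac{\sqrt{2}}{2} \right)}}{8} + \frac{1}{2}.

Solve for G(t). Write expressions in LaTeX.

G(t) = - \frac{8 \log{\left(t^{2} + 2 \right)} + 3 \sqrt{2} \operatorname{atan}{\left(\frac{\sqrt{2} t}{2} \right)} - 4}{8}

Any candidate G(t) must reproduce the stated G'(t) exactly.
A general antiderivative is - \log{\left(t^{2} + 2 \right)} - \frac{3 \sqrt{2} \operatorname{atan}{\left(\frac{\sqrt{2} t}{2} \right)}}{8} + C.
The condition gives C = - \log{\left(3 \right)} + \frac{3 \sqrt{2} \operatorname{atan}{\left(\frac{\sqrt{2}}{2} \right)}}{8} + \frac{1}{2} - (- \log{\left(3 \right)} + \frac{3 \sqrt{2} \operatorname{atan}{\left(\frac{\sqrt{2}}{2} \right)}}{8}) = \frac{1}{2}.
So G(t) = - \frac{8 \log{\left(t^{2} + 2 \right)} + 3 \sqrt{2} \operatorname{atan}{\left(\frac{\sqrt{2} t}{2} \right)} - 4}{8}.
Check: d/dt[- \frac{8 \log{\left(t^{2} + 2 \right)} + 3 \sqrt{2} \operatorname{atan}{\left(\frac{\sqrt{2} t}{2} \right)} - 4}{8}] = \frac{- 8 t - 3}{4 t^{2} + 8}, which equals G'(t).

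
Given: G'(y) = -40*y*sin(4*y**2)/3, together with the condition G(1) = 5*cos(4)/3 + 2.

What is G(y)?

The substitution u = 4*y**2 works: G'(y) is exactly (dG/du)*(du/dy) for that inner function.
A general antiderivative is 5*cos(4*y**2)/3 + C.
The condition gives C = 5*cos(4)/3 + 2 - (5*cos(4)/3) = 2.
So G(y) = (5*cos(4*y**2) + 6)/3.
Check: d/dy[(5*cos(4*y**2) + 6)/3] = -40*y*sin(4*y**2)/3 = G'(y).

G(y) = (5*cos(4*y**2) + 6)/3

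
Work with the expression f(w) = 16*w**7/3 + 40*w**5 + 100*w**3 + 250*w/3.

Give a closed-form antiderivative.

f matches the chain-rule pattern g'(h)*h' with inner function h(w) = -w**2 - 5/2; substituting u = h(w) collapses the integral.
Check: d/dw[2*w**8/3 + 20*w**6/3 + 25*w**4 + 125*w**2/3] = 16*w**7/3 + 40*w**5 + 100*w**3 + 250*w/3 = f(w).

An antiderivative is F(w) = 2*w**8/3 + 20*w**6/3 + 25*w**4 + 125*w**2/3.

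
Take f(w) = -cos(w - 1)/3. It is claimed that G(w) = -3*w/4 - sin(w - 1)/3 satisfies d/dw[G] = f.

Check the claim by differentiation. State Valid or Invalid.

d/dw[G] = -cos(w - 1)/3 - 3/4
d/dw[G] - f(w) = -3/4 != 0.

Invalid: d/dw[G] - f = -3/4, which is not 0.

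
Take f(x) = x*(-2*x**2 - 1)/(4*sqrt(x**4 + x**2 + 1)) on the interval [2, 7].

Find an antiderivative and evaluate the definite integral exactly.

Antiderivative: F(x) = -sqrt(x**4 + x**2 + 1)/4; value = -sqrt(2451)/4 + sqrt(21)/4

The substitution u = x**4 + x**2 + 1 works: f is exactly (dF/du)*(du/dx) for that inner function.
F(x) = -sqrt(x**4 + x**2 + 1)/4 is an antiderivative of f.
Check: d/dx[-sqrt(x**4 + x**2 + 1)/4] = (-2*x**3 - x)/(4*sqrt(x**4 + x**2 + 1)), which equals f(x).
F(7) = -sqrt(2451)/4; F(2) = -sqrt(21)/4.
Integral = F(7) - F(2) = -sqrt(2451)/4 + sqrt(21)/4.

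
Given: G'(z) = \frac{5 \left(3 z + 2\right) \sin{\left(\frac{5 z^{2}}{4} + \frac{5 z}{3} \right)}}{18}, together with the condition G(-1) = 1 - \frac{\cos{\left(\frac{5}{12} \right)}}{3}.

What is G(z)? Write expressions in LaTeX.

G(z) = 1 - \frac{\cos{\left(\frac{5 z^{2}}{4} + \frac{5 z}{3} \right)}}{3}

G'(z) matches the chain-rule pattern g'(h)*h' with inner function h(z) = \frac{5 z^{2}}{4} + \frac{5 z}{3}; substituting u = h(z) collapses the integral.
A general antiderivative is - \frac{\cos{\left(\frac{5 z^{2}}{4} + \frac{5 z}{3} \right)}}{3} + C.
The condition gives C = 1 - \frac{\cos{\left(\frac{5}{12} \right)}}{3} - (- \frac{\cos{\left(\frac{5}{12} \right)}}{3}) = 1.
So G(z) = 1 - \frac{\cos{\left(\frac{5 z^{2}}{4} + \frac{5 z}{3} \right)}}{3}.
Check: d/dz[1 - \frac{\cos{\left(\frac{5 z^{2}}{4} + \frac{5 z}{3} \right)}}{3}] = \frac{5 z \sin{\left(\frac{5 z^{2}}{4} + \frac{5 z}{3} \right)}}{6} + \frac{5 \sin{\left(\frac{5 z^{2}}{4} + \frac{5 z}{3} \right)}}{9}, which equals G'(z).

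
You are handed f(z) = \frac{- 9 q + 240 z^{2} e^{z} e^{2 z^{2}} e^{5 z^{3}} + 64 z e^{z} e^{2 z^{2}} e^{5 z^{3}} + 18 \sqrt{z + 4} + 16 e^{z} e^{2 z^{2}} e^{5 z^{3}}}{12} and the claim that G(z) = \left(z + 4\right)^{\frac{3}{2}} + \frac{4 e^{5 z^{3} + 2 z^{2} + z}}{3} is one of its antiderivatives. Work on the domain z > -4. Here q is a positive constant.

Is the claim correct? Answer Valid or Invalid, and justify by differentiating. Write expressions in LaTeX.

Invalid: d/dz[G] - f = \frac{3 q}{4}, which is not 0.

d/dz[G] = 20 z^{2} e^{z} e^{2 z^{2}} e^{5 z^{3}} + \frac{16 z e^{z} e^{2 z^{2}} e^{5 z^{3}}}{3} + \frac{3 \sqrt{z + 4}}{2} + \frac{4 e^{z} e^{2 z^{2}} e^{5 z^{3}}}{3}
d/dz[G] - f(z) = \frac{3 q}{4} != 0.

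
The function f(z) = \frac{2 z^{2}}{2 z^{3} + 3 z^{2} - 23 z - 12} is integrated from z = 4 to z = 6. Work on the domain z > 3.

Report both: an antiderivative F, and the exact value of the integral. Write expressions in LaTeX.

Antiderivative: F(z) = \frac{18 \log{\left(z - 3 \right)}}{49} - \frac{\log{\left(z + \frac{1}{2} \right)}}{49} + \frac{32 \log{\left(z + 4 \right)}}{49}; value = - \frac{32 \log{\left(8 \right)}}{49} - \frac{\log{\left(\frac{13}{2} \right)}}{49} + \frac{\log{\left(\frac{9}{2} \right)}}{49} + \frac{18 \log{\left(3 \right)}}{49} + \frac{32 \log{\left(10 \right)}}{49}

Factor the denominator (\left(z - 3\right) \left(z + 4\right) \left(2 z + 1\right)) and decompose: f = - \frac{2}{49 \left(2 z + 1\right)} + \frac{32}{49 \left(z + 4\right)} + \frac{18}{49 \left(z - 3\right)}; each piece integrates to a log, atan, or power term.
F(z) = \frac{18 \log{\left(z - 3 \right)}}{49} - \frac{\log{\left(z + \frac{1}{2} \right)}}{49} + \frac{32 \log{\left(z + 4 \right)}}{49} is an antiderivative of f.
Check: d/dz[\frac{18 \log{\left(z - 3 \right)}}{49} - \frac{\log{\left(z + \frac{1}{2} \right)}}{49} + \frac{32 \log{\left(z + 4 \right)}}{49}] = \frac{2 z^{2}}{2 z^{3} + 3 z^{2} - 23 z - 12} = f(z).
F(6) = - \frac{\log{\left(\frac{13}{2} \right)}}{49} + \frac{18 \log{\left(3 \right)}}{49} + \frac{32 \log{\left(10 \right)}}{49}; F(4) = - \frac{\log{\left(\frac{9}{2} \right)}}{49} + \frac{32 \log{\left(8 \right)}}{49}.
Integral = F(6) - F(4) = - \frac{32 \log{\left(8 \right)}}{49} - \frac{\log{\left(\frac{13}{2} \right)}}{49} + \frac{\log{\left(\frac{9}{2} \right)}}{49} + \frac{18 \log{\left(3 \right)}}{49} + \frac{32 \log{\left(10 \right)}}{49}.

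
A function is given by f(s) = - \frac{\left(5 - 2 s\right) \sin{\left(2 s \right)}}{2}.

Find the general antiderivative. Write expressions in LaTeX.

Differentiate the proposed F(s) back; it has to land on f(s) exactly.
Check: d/ds[- \frac{s \cos{\left(2 s \right)}}{2} + \frac{\sin{\left(2 s \right)}}{4} + \frac{5 \cos{\left(2 s \right)}}{4}] = s \sin{\left(2 s \right)} - \frac{5 \sin{\left(2 s \right)}}{2}, which equals f(s).

F(s) = - \frac{s \cos{\left(2 s \right)}}{2} + \frac{\sin{\left(2 s \right)}}{4} + \frac{5 \cos{\left(2 s \right)}}{4} + C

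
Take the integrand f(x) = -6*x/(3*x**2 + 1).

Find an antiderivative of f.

The substitution u = 3*x**2 + 1 works: f is exactly (dF/du)*(du/dx) for that inner function.
Check: d/dx[-log(3*x**2 + 1)] = -6*x/(3*x**2 + 1) = f(x).

An antiderivative is F(x) = -log(3*x**2 + 1).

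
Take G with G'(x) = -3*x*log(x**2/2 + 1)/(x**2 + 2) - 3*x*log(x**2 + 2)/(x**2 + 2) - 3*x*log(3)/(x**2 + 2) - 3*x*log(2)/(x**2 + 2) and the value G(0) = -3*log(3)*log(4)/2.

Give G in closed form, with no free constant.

Recognize the product-rule pattern: G'(x) = u'v + uv' with u = -3*log(3*x**2/2 + 3)/2, v = log(2*x**2 + 4), so integration by parts undoes it.
A general antiderivative is -3*log(3*x**2/2 + 3)*log(2*x**2 + 4)/2 + C.
The condition gives C = -3*log(3)*log(4)/2 - (-3*log(3)*log(4)/2) = 0.
So G(x) = -3*log(x**2/2 + 1)*log(x**2 + 2)/2 - 3*log(2)*log(x**2/2 + 1)/2 - 3*log(3)*log(x**2 + 2)/2 - 3*log(2)*log(3)/2.
Check: d/dx[-3*log(x**2/2 + 1)*log(x**2 + 2)/2 - 3*log(2)*log(x**2/2 + 1)/2 - 3*log(3)*log(x**2 + 2)/2 - 3*log(2)*log(3)/2] = (-3*x*log(x**2/2 + 1) - 3*x*log(x**2 + 2) - 3*x*log(3) - 3*x*log(2))/(x**2 + 2), which equals G'(x).

G(x) = -3*log(x**2/2 + 1)*log(x**2 + 2)/2 - 3*log(2)*log(x**2/2 + 1)/2 - 3*log(3)*log(x**2 + 2)/2 - 3*log(2)*log(3)/2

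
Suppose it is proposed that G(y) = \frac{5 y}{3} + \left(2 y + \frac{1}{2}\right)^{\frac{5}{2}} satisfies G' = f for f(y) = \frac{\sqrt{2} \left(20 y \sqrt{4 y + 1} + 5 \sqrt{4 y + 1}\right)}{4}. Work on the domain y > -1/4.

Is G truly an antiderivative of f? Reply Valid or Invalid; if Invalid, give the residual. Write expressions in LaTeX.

Invalid: d/dy[G] - f = \frac{5}{3}, which is not 0.

d/dy[G] = \frac{\sqrt{2} \left(60 y \sqrt{4 y + 1} + 15 \sqrt{4 y + 1} + 10 \sqrt{2}\right)}{12}
d/dy[G] - f(y) = \frac{5}{3} != 0.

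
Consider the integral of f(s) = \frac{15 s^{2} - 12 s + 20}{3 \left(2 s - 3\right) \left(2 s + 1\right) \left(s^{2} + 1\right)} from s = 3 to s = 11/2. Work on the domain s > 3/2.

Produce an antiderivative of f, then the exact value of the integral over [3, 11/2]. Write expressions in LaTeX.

Antiderivative: F(s) = \frac{55 \log{\left(s - \frac{3}{2} \right)} - 119 \log{\left(s + \frac{1}{2} \right)} + 32 \log{\left(s^{2} + 1 \right)} + 8 \operatorname{atan}{\left(s \right)}}{120}; value = - \frac{119 \log{\left(6 \right)}}{120} - \frac{4 \log{\left(10 \right)}}{15} - \frac{11 \log{\left(\frac{3}{2} \right)}}{24} - \frac{\operatorname{atan}{\left(3 \right)}}{15} + \frac{\operatorname{atan}{\left(\frac{11}{2} \right)}}{15} + \frac{11 \log{\left(4 \right)}}{24} + \frac{4 \log{\left(\frac{125}{4} \right)}}{15} + \frac{119 \log{\left(\frac{7}{2} \right)}}{120}

The denominator factors as 3 \left(2 s - 3\right) \left(2 s + 1\right) \left(s^{2} + 1\right); partial fractions split f into directly integrable pieces: \frac{8 s + 1}{15 \left(s^{2} + 1\right)} - \frac{119}{60 \left(2 s + 1\right)} + \frac{11}{12 \left(2 s - 3\right)}.
F(s) = \frac{55 \log{\left(s - \frac{3}{2} \right)} - 119 \log{\left(s + \frac{1}{2} \right)} + 32 \log{\left(s^{2} + 1 \right)} + 8 \operatorname{atan}{\left(s \right)}}{120} is an antiderivative of f.
Check: d/ds[\frac{55 \log{\left(s - \frac{3}{2} \right)} - 119 \log{\left(s + \frac{1}{2} \right)} + 32 \log{\left(s^{2} + 1 \right)} + 8 \operatorname{atan}{\left(s \right)}}{120}] = \frac{15 s^{2} - 12 s + 20}{12 s^{4} - 12 s^{3} + 3 s^{2} - 12 s - 9}, which equals f(s).
F(11/2) = - \frac{119 \log{\left(6 \right)}}{120} + \frac{\operatorname{atan}{\left(\frac{11}{2} \right)}}{15} + \frac{11 \log{\left(4 \right)}}{24} + \frac{4 \log{\left(\frac{125}{4} \right)}}{15}; F(3) = - \frac{119 \log{\left(\frac{7}{2} \right)}}{120} + \frac{\operatorname{atan}{\left(3 \right)}}{15} + \frac{11 \log{\left(\frac{3}{2} \right)}}{24} + \frac{4 \log{\left(10 \right)}}{15}.
Integral = F(11/2) - F(3) = - \frac{119 \log{\left(6 \right)}}{120} - \frac{4 \log{\left(10 \right)}}{15} - \frac{11 \log{\left(\frac{3}{2} \right)}}{24} - \frac{\operatorname{atan}{\left(3 \right)}}{15} + \frac{\operatorname{atan}{\left(\frac{11}{2} \right)}}{15} + \frac{11 \log{\left(4 \right)}}{24} + \frac{4 \log{\left(\frac{125}{4} \right)}}{15} + \frac{119 \log{\left(\frac{7}{2} \right)}}{120}.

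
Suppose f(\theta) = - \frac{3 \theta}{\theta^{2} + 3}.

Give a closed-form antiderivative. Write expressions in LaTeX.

An antiderivative is F(\theta) = - \frac{3 \log{\left(2 \theta^{2} + 6 \right)}}{2}.

The substitution u = 2 \theta^{2} + 6 works: f is exactly (dF/du)*(du/d\theta) for that inner function.
Check: d/d\theta[- \frac{3 \log{\left(2 \theta^{2} + 6 \right)}}{2}] = - \frac{3 \theta}{\theta^{2} + 3} = f(\theta).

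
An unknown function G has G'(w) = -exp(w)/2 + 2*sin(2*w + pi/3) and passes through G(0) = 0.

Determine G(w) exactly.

G(w) = -exp(w)/2 - cos(2*w + pi/3) + 1

The integrand splits into summands that can be handled one at a time.
A general antiderivative is -exp(w)/2 - cos(2*w + pi/3) + C.
The condition gives C = 0 - (-1) = 1.
So G(w) = -exp(w)/2 - cos(2*w + pi/3) + 1.
Check: d/dw[-exp(w)/2 - cos(2*w + pi/3) + 1] = -exp(w)/2 + 2*sin(2*w + pi/3) = G'(w).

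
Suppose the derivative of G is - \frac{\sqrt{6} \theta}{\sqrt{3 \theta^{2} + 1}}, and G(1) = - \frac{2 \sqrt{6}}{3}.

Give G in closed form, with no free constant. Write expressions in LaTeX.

G(\theta) = - \frac{\sqrt{6} \sqrt{3 \theta^{2} + 1}}{3}

The substitution u = 2 \theta^{2} + \frac{2}{3} works: G'(\theta) is exactly (dG/du)*(du/d\theta) for that inner function.
A general antiderivative is - \sqrt{2 \theta^{2} + \frac{2}{3}} + C.
The condition gives C = - \frac{2 \sqrt{6}}{3} - (- \frac{2 \sqrt{6}}{3}) = 0.
So G(\theta) = - \frac{\sqrt{6} \sqrt{3 \theta^{2} + 1}}{3}.
Check: d/d\theta[- \frac{\sqrt{6} \sqrt{3 \theta^{2} + 1}}{3}] = - \frac{\sqrt{6} \theta}{\sqrt{3 \theta^{2} + 1}} = G'(\theta).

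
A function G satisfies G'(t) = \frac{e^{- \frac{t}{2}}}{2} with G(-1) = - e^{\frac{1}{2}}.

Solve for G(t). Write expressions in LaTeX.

G(t) = - e^{- \frac{t}{2}}

Any candidate G(t) must reproduce the stated G'(t) exactly.
A general antiderivative is - e^{- \frac{t}{2}} + C.
The condition gives C = - e^{\frac{1}{2}} - (- e^{\frac{1}{2}}) = 0.
So G(t) = - e^{- \frac{t}{2}}.
Check: d/dt[- e^{- \frac{t}{2}}] = \frac{e^{- \frac{t}{2}}}{2} = G'(t).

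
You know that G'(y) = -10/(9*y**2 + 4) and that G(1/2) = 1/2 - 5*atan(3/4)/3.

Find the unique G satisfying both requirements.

Differentiate the proposed G(y) back; it has to land on the given G'(y).
A general antiderivative is -5*atan(3*y/2)/3 + C.
The condition gives C = 1/2 - 5*atan(3/4)/3 - (-5*atan(3/4)/3) = 1/2.
So G(y) = (3 - 10*atan(3*y/2))/6.
Check: d/dy[(3 - 10*atan(3*y/2))/6] = -10/(9*y**2 + 4) = G'(y).

G(y) = (3 - 10*atan(3*y/2))/6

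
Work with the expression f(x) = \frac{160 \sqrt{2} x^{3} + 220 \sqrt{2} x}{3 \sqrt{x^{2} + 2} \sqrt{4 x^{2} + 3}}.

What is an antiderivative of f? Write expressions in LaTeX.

f has the shape u'v + uv' for u = \frac{20 \sqrt{4 x^{2} + 3}}{3} and v = \sqrt{2 x^{2} + 4} — it is the derivative of the product u*v.
Check: d/dx[\frac{20 \sqrt{2 x^{2} + 4} \sqrt{4 x^{2} + 3}}{3}] = \frac{160 \sqrt{2} x^{3} + 220 \sqrt{2} x}{3 \sqrt{x^{2} + 2} \sqrt{4 x^{2} + 3}} = f(x).

An antiderivative is F(x) = \frac{20 \sqrt{2 x^{2} + 4} \sqrt{4 x^{2} + 3}}{3}.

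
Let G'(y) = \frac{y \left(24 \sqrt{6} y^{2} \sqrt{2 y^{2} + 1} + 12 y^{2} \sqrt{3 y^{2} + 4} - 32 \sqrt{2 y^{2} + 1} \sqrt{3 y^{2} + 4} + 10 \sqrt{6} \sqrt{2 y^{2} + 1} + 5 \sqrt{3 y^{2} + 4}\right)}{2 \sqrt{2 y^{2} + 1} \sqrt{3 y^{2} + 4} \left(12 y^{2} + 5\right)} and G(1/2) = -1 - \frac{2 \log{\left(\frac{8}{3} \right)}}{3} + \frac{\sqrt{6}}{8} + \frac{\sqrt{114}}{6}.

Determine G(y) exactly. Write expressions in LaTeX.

For G(y) to be correct, d/dy[G] must agree with the stated G'(y) identically.
A general antiderivative is 2 \sqrt{\frac{y^{2}}{2} + \frac{2}{3}} + \frac{\sqrt{2 y^{2} + 1}}{4} - \frac{2 \log{\left(4 y^{2} + \frac{5}{3} \right)}}{3} + C.
The condition gives C = -1 - \frac{2 \log{\left(\frac{8}{3} \right)}}{3} + \frac{\sqrt{6}}{8} + \frac{\sqrt{114}}{6} - (- \frac{2 \log{\left(\frac{8}{3} \right)}}{3} + \frac{\sqrt{6}}{8} + \frac{\sqrt{114}}{6}) = -1.
So G(y) = 2 \sqrt{\frac{y^{2}}{2} + \frac{2}{3}} + \frac{\sqrt{2 y^{2} + 1}}{4} - \frac{2 \log{\left(4 y^{2} + \frac{5}{3} \right)}}{3} - 1.
Check: d/dy[2 \sqrt{\frac{y^{2}}{2} + \frac{2}{3}} + \frac{\sqrt{2 y^{2} + 1}}{4} - \frac{2 \log{\left(4 y^{2} + \frac{5}{3} \right)}}{3} - 1] = \frac{24 \sqrt{6} y^{3} \sqrt{2 y^{2} + 1} + 12 y^{3} \sqrt{3 y^{2} + 4} - 32 y \sqrt{2 y^{2} + 1} \sqrt{3 y^{2} + 4} + 10 \sqrt{6} y \sqrt{2 y^{2} + 1} + 5 y \sqrt{3 y^{2} + 4}}{24 y^{2} \sqrt{2 y^{2} + 1} \sqrt{3 y^{2} + 4} + 10 \sqrt{2 y^{2} + 1} \sqrt{3 y^{2} + 4}}, which equals G'(y).

G(y) = 2 \sqrt{\frac{y^{2}}{2} + \frac{2}{3}} + \frac{\sqrt{2 y^{2} + 1}}{4} - \frac{2 \log{\left(4 y^{2} + \frac{5}{3} \right)}}{3} - 1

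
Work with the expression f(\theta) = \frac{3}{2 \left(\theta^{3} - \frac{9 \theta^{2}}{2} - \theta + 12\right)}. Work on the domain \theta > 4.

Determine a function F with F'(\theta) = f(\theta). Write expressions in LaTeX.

An antiderivative is F(\theta) = \frac{3 \left(7 \log{\left(\theta - 4 \right)} - 11 \log{\left(\theta - 2 \right)} + 4 \log{\left(\theta + \frac{3}{2} \right)}\right)}{154}.

The denominator factors as \left(\theta - 4\right) \left(\theta - 2\right) \left(2 \theta + 3\right); partial fractions split f into directly integrable pieces: \frac{12}{77 \left(2 \theta + 3\right)} - \frac{3}{14 \left(\theta - 2\right)} + \frac{3}{22 \left(\theta - 4\right)}.
Check: d/d\theta[\frac{3 \left(7 \log{\left(\theta - 4 \right)} - 11 \log{\left(\theta - 2 \right)} + 4 \log{\left(\theta + \frac{3}{2} \right)}\right)}{154}] = \frac{3}{2 \theta^{3} - 9 \theta^{2} - 2 \theta + 24}, which equals f(\theta).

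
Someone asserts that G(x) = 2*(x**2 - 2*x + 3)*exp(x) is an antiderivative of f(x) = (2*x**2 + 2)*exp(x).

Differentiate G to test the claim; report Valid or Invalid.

Valid. The derivative of G reproduces f.

d/dx[G] = 2*x**2*exp(x) + 2*exp(x)
This equals f(x) exactly, so the claim holds.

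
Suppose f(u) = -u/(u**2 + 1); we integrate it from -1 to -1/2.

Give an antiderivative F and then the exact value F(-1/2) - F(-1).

Antiderivative: F(u) = -log(u**2 + 1)/2; value = -log(5/4)/2 + log(2)/2

The substitution w = u**2 + 1 works: f is exactly (dF/dw)*(dw/du) for that inner function.
F(u) = -log(u**2 + 1)/2 is an antiderivative of f.
Check: d/du[-log(u**2 + 1)/2] = -u/(u**2 + 1) = f(u).
F(-1/2) = -log(5/4)/2; F(-1) = -log(2)/2.
Integral = F(-1/2) - F(-1) = -log(5/4)/2 + log(2)/2.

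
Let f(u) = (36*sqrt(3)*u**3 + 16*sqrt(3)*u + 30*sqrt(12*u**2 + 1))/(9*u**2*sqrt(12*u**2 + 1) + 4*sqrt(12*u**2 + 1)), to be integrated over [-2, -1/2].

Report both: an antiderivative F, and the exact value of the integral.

Antiderivative: F(u) = sqrt(4*u**2 + 1/3) + 5*atan(3*u/2); value = -5*atan(3/4) - 5*sqrt(3)/3 + 5*atan(3)

Differentiate the proposed F(u) back; it has to land on f(u) exactly.
F(u) = sqrt(4*u**2 + 1/3) + 5*atan(3*u/2) is an antiderivative of f.
Check: d/du[sqrt(4*u**2 + 1/3) + 5*atan(3*u/2)] = (36*sqrt(3)*u**3 + 16*sqrt(3)*u + 30*sqrt(12*u**2 + 1))/(9*u**2*sqrt(12*u**2 + 1) + 4*sqrt(12*u**2 + 1)) = f(u).
F(-1/2) = -5*atan(3/4) + 2*sqrt(3)/3; F(-2) = -5*atan(3) + 7*sqrt(3)/3.
Integral = F(-1/2) - F(-2) = -5*atan(3/4) - 5*sqrt(3)/3 + 5*atan(3).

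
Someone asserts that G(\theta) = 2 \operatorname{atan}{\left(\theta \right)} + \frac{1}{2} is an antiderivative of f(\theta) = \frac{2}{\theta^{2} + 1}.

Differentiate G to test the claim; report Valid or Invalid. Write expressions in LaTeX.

d/d\theta[G] = \frac{2}{\theta^{2} + 1}
This equals f(\theta) exactly, so the claim holds.

Valid: G'(\theta) = f(\theta).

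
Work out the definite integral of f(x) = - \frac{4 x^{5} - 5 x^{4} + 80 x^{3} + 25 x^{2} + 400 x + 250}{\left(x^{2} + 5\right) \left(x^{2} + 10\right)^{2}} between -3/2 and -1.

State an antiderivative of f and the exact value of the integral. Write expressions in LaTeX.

Differentiate the proposed F(x) back; it has to land on f(x) exactly.
F(x) = - \frac{5 x}{2 \left(\frac{x^{2}}{2} + 5\right)} - 2 \log{\left(x^{2} + 5 \right)} is an antiderivative of f.
Check: d/dx[- \frac{5 x}{2 \left(\frac{x^{2}}{2} + 5\right)} - 2 \log{\left(x^{2} + 5 \right)}] = \frac{- 4 x^{5} + 5 x^{4} - 80 x^{3} - 25 x^{2} - 400 x - 250}{x^{6} + 25 x^{4} + 200 x^{2} + 500}, which equals f(x).
F(-1) = \frac{5}{11} - 2 \log{\left(6 \right)}; F(-3/2) = \frac{30}{49} - 2 \log{\left(\frac{29}{4} \right)}.
Integral = F(-1) - F(-3/2) = - 2 \log{\left(6 \right)} - \frac{85}{539} + 2 \log{\left(\frac{29}{4} \right)}.

Antiderivative: F(x) = - \frac{5 x}{2 \left(\frac{x^{2}}{2} + 5\right)} - 2 \log{\left(x^{2} + 5 \right)}; value = - 2 \log{\left(6 \right)} - \frac{85}{539} + 2 \log{\left(\frac{29}{4} \right)}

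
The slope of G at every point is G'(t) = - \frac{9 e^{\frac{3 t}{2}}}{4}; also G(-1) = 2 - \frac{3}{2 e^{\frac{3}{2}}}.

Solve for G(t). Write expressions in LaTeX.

G(t) = 2 - \frac{3 e^{\frac{3 t}{2}}}{2}

For G(t) to be correct, d/dt[G] must agree with the stated G'(t) identically.
A general antiderivative is - \frac{3 e^{\frac{3 t}{2}}}{2} + C.
The condition gives C = 2 - \frac{3}{2 e^{\frac{3}{2}}} - (- \frac{3}{2 e^{\frac{3}{2}}}) = 2.
So G(t) = 2 - \frac{3 e^{\frac{3 t}{2}}}{2}.
Check: d/dt[2 - \frac{3 e^{\frac{3 t}{2}}}{2}] = - \frac{9 e^{\frac{3 t}{2}}}{4} = G'(t).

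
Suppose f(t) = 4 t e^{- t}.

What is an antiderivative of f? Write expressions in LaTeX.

An antiderivative is F(t) = - 4 t e^{- t} - 4 e^{- t}.

Recognize the product-rule pattern: f = u'v + uv' with u = - 4 t - 4, v = e^{- t}, so integration by parts undoes it.
Check: d/dt[- 4 t e^{- t} - 4 e^{- t}] = 4 t e^{- t} = f(t).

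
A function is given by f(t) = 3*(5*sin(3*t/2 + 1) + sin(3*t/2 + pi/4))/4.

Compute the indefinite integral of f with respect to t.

F(t) = (-5*cos(3*t/2 + 1) - cos(3*t/2 + pi/4))/2 + C

Any candidate F(t) must reproduce f(t) exactly when differentiated.
Check: d/dt[(-5*cos(3*t/2 + 1) - cos(3*t/2 + pi/4))/2] = 15*sin(3*t/2 + 1)/4 + 3*sin(3*t/2 + pi/4)/4, which equals f(t).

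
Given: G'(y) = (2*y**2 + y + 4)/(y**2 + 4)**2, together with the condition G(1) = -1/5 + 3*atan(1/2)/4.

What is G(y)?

Any candidate G(y) must reproduce the stated G'(y) exactly.
A general antiderivative is (-y - 1)/(2*y**2 + 8) + 3*atan(y/2)/4 + C.
The condition gives C = -1/5 + 3*atan(1/2)/4 - (-1/5 + 3*atan(1/2)/4) = 0.
So G(y) = -y/(2*y**2 + 8) + 3*atan(y/2)/4 - 1/(2*y**2 + 8).
Check: d/dy[-y/(2*y**2 + 8) + 3*atan(y/2)/4 - 1/(2*y**2 + 8)] = (2*y**2 + y + 4)/(y**4 + 8*y**2 + 16), which equals G'(y).

G(y) = -y/(2*y**2 + 8) + 3*atan(y/2)/4 - 1/(2*y**2 + 8)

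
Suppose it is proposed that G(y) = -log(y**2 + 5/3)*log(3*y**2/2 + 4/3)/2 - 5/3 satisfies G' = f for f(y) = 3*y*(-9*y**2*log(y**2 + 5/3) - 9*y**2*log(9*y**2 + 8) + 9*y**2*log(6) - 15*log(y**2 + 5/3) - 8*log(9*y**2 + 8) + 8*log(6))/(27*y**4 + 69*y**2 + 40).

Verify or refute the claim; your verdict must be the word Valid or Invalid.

Valid - differentiating G returns exactly f.

d/dy[G] = (-27*y**3*log(y**2 + 5/3) - 27*y**3*log(9*y**2 + 8) + 27*y**3*log(6) - 45*y*log(y**2 + 5/3) - 24*y*log(9*y**2 + 8) + 24*y*log(6))/(27*y**4 + 69*y**2 + 40)
This equals f(y) exactly, so the claim holds.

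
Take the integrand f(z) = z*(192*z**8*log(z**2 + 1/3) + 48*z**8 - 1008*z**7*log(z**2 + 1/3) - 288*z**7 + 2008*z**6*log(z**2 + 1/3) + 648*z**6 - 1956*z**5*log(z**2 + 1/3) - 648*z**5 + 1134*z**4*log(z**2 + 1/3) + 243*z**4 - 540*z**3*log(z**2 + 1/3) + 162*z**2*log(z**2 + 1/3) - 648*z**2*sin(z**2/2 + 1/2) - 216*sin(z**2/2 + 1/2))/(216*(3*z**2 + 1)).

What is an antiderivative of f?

An antiderivative is F(z) = (z**4*(2*z - 3)**4*log(z**2 + 1/3) + 432*cos(z**2/2 + 1/2))/432.

Any candidate F(z) must reproduce f(z) exactly when differentiated.
Check: d/dz[(z**4*(2*z - 3)**4*log(z**2 + 1/3) + 432*cos(z**2/2 + 1/2))/432] = (192*z**9*log(z**2 + 1/3) + 48*z**9 - 1008*z**8*log(z**2 + 1/3) - 288*z**8 + 2008*z**7*log(z**2 + 1/3) + 648*z**7 - 1956*z**6*log(z**2 + 1/3) - 648*z**6 + 1134*z**5*log(z**2 + 1/3) + 243*z**5 - 540*z**4*log(z**2 + 1/3) + 162*z**3*log(z**2 + 1/3) - 648*z**3*sin(z**2/2 + 1/2) - 216*z*sin(z**2/2 + 1/2))/(648*z**2 + 216), which equals f(z).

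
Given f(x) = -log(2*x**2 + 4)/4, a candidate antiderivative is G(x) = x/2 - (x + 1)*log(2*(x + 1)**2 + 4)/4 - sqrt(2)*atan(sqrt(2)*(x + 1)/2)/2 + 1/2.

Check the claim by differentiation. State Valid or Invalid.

Invalid: d/dx[G] - f = log(x**2 + 2)/4 - log(x**2 + 2*x + 3)/4, which is not 0.

d/dx[G] = -log(x**2 + 2*x + 3)/4 - log(2)/4
d/dx[G] - f(x) = log(x**2 + 2)/4 - log(x**2 + 2*x + 3)/4 != 0.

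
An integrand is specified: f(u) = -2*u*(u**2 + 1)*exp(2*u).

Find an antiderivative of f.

An antiderivative is F(u) = (-4*u**3 + 6*u**2 - 10*u + 5)*exp(2*u)/4.

f has the shape v'r + vr' for v = -u**3 + 3*u**2/2 - 5*u/2 + 5/4 and r = exp(2*u) — it is the derivative of the product v*r.
Check: d/du[(-4*u**3 + 6*u**2 - 10*u + 5)*exp(2*u)/4] = -2*u**3*exp(2*u) - 2*u*exp(2*u), which equals f(u).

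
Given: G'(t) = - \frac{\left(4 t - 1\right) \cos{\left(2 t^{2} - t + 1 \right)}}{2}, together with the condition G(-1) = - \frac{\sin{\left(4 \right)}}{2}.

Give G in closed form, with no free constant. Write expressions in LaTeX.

The substitution u = 2 t^{2} - t + 1 works: G'(t) is exactly (dG/du)*(du/dt) for that inner function.
A general antiderivative is - \frac{\sin{\left(2 t^{2} - t + 1 \right)}}{2} + C.
The condition gives C = - \frac{\sin{\left(4 \right)}}{2} - (- \frac{\sin{\left(4 \right)}}{2}) = 0.
So G(t) = - \frac{\sin{\left(2 t^{2} - t + 1 \right)}}{2}.
Check: d/dt[- \frac{\sin{\left(2 t^{2} - t + 1 \right)}}{2}] = - 2 t \cos{\left(2 t^{2} - t + 1 \right)} + \frac{\cos{\left(2 t^{2} - t + 1 \right)}}{2}, which equals G'(t).

G(t) = - \frac{\sin{\left(2 t^{2} - t + 1 \right)}}{2}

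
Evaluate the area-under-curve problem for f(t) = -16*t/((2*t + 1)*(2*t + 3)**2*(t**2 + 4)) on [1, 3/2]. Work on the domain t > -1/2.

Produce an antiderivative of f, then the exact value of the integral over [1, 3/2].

Factor the denominator ((2*t + 1)*(2*t + 3)**2*(t**2 + 4)) and decompose: f = 16*(103*t + 8)/(10625*(t**2 + 4)) - 488/(625*(2*t + 3)) - 48/(25*(2*t + 3)**2) + 8/(17*(2*t + 1)); each piece integrates to a log, atan, or power term.
F(t) = 4*(1250*t*log(t + 1/2) - 2074*t*log(t + 3/2) + 412*t*log(t**2 + 4) + 32*t*atan(t/2) + 1875*log(t + 1/2) - 3111*log(t + 3/2) + 618*log(t**2 + 4) + 48*atan(t/2) + 2550)/(10625*(2*t + 3)) is an antiderivative of f.
Check: d/dt[4*(1250*t*log(t + 1/2) - 2074*t*log(t + 3/2) + 412*t*log(t**2 + 4) + 32*t*atan(t/2) + 1875*log(t + 1/2) - 3111*log(t + 3/2) + 618*log(t**2 + 4) + 48*atan(t/2) + 2550)/(10625*(2*t + 3))] = -16*t/(8*t**5 + 28*t**4 + 62*t**3 + 121*t**2 + 120*t + 36), which equals f(t).
F(3/2) = -244*log(3)/625 + 64*atan(3/4)/10625 + 824*log(25/4)/10625 + 4/25 + 4*log(2)/17; F(1) = -244*log(5/2)/625 + 64*atan(1/2)/10625 + 4*log(3/2)/17 + 824*log(5)/10625 + 24/125.
Integral = F(3/2) - F(1) = -244*log(3)/625 - 824*log(5)/10625 - 4*log(3/2)/17 - 4/125 - 64*atan(1/2)/10625 + 64*atan(3/4)/10625 + 824*log(25/4)/10625 + 4*log(2)/17 + 244*log(5/2)/625.

Antiderivative: F(t) = 4*(1250*t*log(t + 1/2) - 2074*t*log(t + 3/2) + 412*t*log(t**2 + 4) + 32*t*atan(t/2) + 1875*log(t + 1/2) - 3111*log(t + 3/2) + 618*log(t**2 + 4) + 48*atan(t/2) + 2550)/(10625*(2*t + 3)); value = -244*log(3)/625 - 824*log(5)/10625 - 4*log(3/2)/17 - 4/125 - 64*atan(1/2)/10625 + 64*atan(3/4)/10625 + 824*log(25/4)/10625 + 4*log(2)/17 + 244*log(5/2)/625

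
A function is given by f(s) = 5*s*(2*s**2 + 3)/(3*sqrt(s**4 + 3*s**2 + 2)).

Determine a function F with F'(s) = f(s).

The substitution u = s**4 + 3*s**2 + 2 works: f is exactly (dF/du)*(du/ds) for that inner function.
Check: d/ds[5*sqrt(s**4 + 3*s**2 + 2)/3] = (10*s**3 + 15*s)/(3*sqrt(s**4 + 3*s**2 + 2)), which equals f(s).

An antiderivative is F(s) = 5*sqrt(s**4 + 3*s**2 + 2)/3.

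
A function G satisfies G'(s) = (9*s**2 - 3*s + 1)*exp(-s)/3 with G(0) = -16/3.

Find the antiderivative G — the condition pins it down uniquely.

G(s) = (-9*s**2 - 15*s - 16)*exp(-s)/3

G'(s) has the shape u'v + uv' for u = -3*s**2 - 5*s - 16/3 and v = exp(-s) — it is the derivative of the product u*v.
A general antiderivative is (-9*s**2 - 15*s - 16)*exp(-s)/3 + C.
The condition gives C = -16/3 - (-16/3) = 0.
So G(s) = (-9*s**2 - 15*s - 16)*exp(-s)/3.
Check: d/ds[(-9*s**2 - 15*s - 16)*exp(-s)/3] = (9*s**2 - 3*s + 1)*exp(-s)/3 = G'(s).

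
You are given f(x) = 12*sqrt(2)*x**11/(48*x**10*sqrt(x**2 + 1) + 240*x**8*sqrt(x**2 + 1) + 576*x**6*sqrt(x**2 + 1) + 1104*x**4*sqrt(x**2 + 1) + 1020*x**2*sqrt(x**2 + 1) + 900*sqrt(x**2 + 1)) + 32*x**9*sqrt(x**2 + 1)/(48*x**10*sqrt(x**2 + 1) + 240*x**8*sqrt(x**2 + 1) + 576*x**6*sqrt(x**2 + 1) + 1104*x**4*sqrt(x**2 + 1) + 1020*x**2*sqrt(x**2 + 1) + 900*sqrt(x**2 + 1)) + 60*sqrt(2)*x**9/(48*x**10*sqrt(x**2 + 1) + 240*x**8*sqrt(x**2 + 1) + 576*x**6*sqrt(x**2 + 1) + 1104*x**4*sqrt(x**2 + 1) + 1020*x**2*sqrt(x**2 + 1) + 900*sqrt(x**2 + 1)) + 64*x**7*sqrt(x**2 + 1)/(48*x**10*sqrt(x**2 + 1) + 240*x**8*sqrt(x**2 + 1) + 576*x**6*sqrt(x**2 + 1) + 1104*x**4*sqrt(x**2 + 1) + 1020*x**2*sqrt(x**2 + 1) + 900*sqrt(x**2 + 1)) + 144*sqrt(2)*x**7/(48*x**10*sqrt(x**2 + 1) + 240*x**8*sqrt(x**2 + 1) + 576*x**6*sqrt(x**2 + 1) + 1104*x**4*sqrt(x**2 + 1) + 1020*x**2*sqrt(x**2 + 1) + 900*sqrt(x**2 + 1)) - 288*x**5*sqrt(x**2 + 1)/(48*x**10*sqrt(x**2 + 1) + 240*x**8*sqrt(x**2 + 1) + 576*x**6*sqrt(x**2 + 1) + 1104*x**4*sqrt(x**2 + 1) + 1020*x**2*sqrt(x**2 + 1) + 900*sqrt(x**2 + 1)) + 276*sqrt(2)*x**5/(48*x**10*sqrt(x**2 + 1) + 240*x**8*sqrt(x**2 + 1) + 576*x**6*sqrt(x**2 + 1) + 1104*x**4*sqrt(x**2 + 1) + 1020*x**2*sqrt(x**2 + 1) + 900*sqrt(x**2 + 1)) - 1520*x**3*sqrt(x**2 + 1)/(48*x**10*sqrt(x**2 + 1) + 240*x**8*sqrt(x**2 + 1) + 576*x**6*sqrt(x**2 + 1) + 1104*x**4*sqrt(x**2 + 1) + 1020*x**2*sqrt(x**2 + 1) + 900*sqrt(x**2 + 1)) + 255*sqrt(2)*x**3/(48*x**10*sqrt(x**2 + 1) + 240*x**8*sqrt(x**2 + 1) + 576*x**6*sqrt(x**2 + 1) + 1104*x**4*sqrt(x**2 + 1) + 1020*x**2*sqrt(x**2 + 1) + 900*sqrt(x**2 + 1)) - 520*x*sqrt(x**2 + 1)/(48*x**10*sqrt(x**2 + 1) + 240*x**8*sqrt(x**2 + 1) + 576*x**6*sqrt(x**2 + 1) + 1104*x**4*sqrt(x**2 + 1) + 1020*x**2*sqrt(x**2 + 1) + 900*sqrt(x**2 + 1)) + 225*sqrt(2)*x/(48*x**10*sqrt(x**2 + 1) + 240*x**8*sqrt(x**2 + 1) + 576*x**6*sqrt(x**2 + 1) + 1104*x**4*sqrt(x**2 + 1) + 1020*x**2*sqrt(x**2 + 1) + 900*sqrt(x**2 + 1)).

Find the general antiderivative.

Integrate term by term and add the pieces.
Check: d/dx[sqrt(2*x**2 + 2)/4 + log(2*x**2 + 6)/3 + 5/(2*x**4 + 2*x**2 + 5)] = (12*sqrt(2)*x**11 + 32*x**9*sqrt(x**2 + 1) + 60*sqrt(2)*x**9 + 64*x**7*sqrt(x**2 + 1) + 144*sqrt(2)*x**7 - 288*x**5*sqrt(x**2 + 1) + 276*sqrt(2)*x**5 - 1520*x**3*sqrt(x**2 + 1) + 255*sqrt(2)*x**3 - 520*x*sqrt(x**2 + 1) + 225*sqrt(2)*x)/(48*x**10*sqrt(x**2 + 1) + 240*x**8*sqrt(x**2 + 1) + 576*x**6*sqrt(x**2 + 1) + 1104*x**4*sqrt(x**2 + 1) + 1020*x**2*sqrt(x**2 + 1) + 900*sqrt(x**2 + 1)), which equals f(x).

F(x) = sqrt(2*x**2 + 2)/4 + log(2*x**2 + 6)/3 + 5/(2*x**4 + 2*x**2 + 5) + C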